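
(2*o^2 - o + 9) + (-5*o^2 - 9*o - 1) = -3*o^2 - 10*o + 8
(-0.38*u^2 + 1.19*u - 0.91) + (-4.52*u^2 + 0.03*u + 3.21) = -4.9*u^2 + 1.22*u + 2.3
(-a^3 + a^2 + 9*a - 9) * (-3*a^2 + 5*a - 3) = 3*a^5 - 8*a^4 - 19*a^3 + 69*a^2 - 72*a + 27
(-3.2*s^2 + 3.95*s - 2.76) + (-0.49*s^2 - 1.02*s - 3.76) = -3.69*s^2 + 2.93*s - 6.52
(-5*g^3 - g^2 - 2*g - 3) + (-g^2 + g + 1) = -5*g^3 - 2*g^2 - g - 2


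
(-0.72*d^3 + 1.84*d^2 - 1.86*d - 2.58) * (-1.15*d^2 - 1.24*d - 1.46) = 0.828*d^5 - 1.2232*d^4 + 0.9086*d^3 + 2.587*d^2 + 5.9148*d + 3.7668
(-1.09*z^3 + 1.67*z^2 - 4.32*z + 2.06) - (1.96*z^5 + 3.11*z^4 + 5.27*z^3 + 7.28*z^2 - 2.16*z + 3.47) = -1.96*z^5 - 3.11*z^4 - 6.36*z^3 - 5.61*z^2 - 2.16*z - 1.41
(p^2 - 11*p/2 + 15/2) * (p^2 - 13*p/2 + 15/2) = p^4 - 12*p^3 + 203*p^2/4 - 90*p + 225/4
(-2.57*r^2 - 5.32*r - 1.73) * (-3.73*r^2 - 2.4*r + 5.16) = 9.5861*r^4 + 26.0116*r^3 + 5.9597*r^2 - 23.2992*r - 8.9268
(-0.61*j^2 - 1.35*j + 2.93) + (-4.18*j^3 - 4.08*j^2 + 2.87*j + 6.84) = -4.18*j^3 - 4.69*j^2 + 1.52*j + 9.77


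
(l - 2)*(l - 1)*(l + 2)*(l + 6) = l^4 + 5*l^3 - 10*l^2 - 20*l + 24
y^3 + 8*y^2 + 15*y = y*(y + 3)*(y + 5)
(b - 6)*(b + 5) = b^2 - b - 30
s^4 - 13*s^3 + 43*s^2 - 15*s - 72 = (s - 8)*(s - 3)^2*(s + 1)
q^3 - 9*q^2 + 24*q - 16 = (q - 4)^2*(q - 1)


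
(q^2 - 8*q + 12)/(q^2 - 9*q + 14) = (q - 6)/(q - 7)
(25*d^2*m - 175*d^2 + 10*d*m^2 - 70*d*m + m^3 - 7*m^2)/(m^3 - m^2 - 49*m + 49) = (25*d^2 + 10*d*m + m^2)/(m^2 + 6*m - 7)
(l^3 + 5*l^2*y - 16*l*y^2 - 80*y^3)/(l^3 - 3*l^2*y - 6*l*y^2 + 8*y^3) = (-l^2 - 9*l*y - 20*y^2)/(-l^2 - l*y + 2*y^2)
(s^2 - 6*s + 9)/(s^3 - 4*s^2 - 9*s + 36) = (s - 3)/(s^2 - s - 12)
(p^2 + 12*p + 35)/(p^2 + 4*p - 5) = (p + 7)/(p - 1)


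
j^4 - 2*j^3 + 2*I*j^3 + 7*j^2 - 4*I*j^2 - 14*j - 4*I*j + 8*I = (j - 2)*(j - I)^2*(j + 4*I)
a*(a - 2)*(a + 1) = a^3 - a^2 - 2*a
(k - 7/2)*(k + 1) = k^2 - 5*k/2 - 7/2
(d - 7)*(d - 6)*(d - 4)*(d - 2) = d^4 - 19*d^3 + 128*d^2 - 356*d + 336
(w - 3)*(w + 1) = w^2 - 2*w - 3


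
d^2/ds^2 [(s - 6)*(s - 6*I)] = 2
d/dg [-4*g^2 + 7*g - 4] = 7 - 8*g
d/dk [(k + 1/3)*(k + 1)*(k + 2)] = 3*k^2 + 20*k/3 + 3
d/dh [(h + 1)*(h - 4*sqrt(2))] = 2*h - 4*sqrt(2) + 1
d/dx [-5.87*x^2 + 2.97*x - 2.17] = 2.97 - 11.74*x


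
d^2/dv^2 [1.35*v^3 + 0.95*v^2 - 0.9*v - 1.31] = 8.1*v + 1.9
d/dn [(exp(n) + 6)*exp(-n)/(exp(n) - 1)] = (-exp(2*n) - 12*exp(n) + 6)*exp(-n)/(exp(2*n) - 2*exp(n) + 1)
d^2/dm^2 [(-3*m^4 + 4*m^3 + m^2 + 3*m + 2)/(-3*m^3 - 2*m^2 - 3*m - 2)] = 2*(27*m^5 + 126*m^4 + 91*m^3 + 42*m^2 - 12*m + 4)/(27*m^9 + 54*m^8 + 117*m^7 + 170*m^6 + 189*m^5 + 186*m^4 + 135*m^3 + 78*m^2 + 36*m + 8)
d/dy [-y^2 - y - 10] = -2*y - 1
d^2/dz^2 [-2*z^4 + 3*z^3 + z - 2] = 6*z*(3 - 4*z)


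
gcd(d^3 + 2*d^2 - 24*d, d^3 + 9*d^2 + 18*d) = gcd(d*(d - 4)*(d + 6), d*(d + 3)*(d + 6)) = d^2 + 6*d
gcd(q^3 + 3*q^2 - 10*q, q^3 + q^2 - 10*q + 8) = q - 2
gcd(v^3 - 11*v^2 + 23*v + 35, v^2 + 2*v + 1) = v + 1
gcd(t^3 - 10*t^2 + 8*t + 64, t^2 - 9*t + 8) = t - 8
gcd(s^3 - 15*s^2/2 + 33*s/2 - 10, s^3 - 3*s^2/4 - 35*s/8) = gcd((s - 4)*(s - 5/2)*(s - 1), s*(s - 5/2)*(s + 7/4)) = s - 5/2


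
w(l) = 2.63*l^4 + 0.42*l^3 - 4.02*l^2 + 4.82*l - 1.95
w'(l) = 10.52*l^3 + 1.26*l^2 - 8.04*l + 4.82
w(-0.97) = -8.46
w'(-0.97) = 4.20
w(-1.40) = -7.63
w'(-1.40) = -10.32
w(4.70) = 1258.86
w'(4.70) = 1087.08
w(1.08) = 2.67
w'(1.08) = 10.86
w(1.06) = 2.46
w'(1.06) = 10.24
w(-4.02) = 573.27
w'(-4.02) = -625.93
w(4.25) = 836.21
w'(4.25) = 800.98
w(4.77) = 1336.69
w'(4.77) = 1136.89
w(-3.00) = 149.10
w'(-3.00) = -243.76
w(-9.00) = 16578.30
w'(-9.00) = -7489.84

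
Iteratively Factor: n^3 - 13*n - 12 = (n + 1)*(n^2 - n - 12) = (n + 1)*(n + 3)*(n - 4)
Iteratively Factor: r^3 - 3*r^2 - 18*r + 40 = (r + 4)*(r^2 - 7*r + 10) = (r - 5)*(r + 4)*(r - 2)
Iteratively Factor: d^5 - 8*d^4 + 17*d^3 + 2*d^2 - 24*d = (d + 1)*(d^4 - 9*d^3 + 26*d^2 - 24*d) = (d - 3)*(d + 1)*(d^3 - 6*d^2 + 8*d) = d*(d - 3)*(d + 1)*(d^2 - 6*d + 8) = d*(d - 4)*(d - 3)*(d + 1)*(d - 2)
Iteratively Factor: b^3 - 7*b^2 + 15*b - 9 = (b - 3)*(b^2 - 4*b + 3) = (b - 3)*(b - 1)*(b - 3)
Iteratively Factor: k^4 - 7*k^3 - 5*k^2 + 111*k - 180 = (k - 3)*(k^3 - 4*k^2 - 17*k + 60) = (k - 3)^2*(k^2 - k - 20) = (k - 3)^2*(k + 4)*(k - 5)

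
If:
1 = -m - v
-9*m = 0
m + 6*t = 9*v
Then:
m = 0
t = -3/2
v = -1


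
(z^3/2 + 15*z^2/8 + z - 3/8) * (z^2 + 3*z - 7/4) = z^5/2 + 27*z^4/8 + 23*z^3/4 - 21*z^2/32 - 23*z/8 + 21/32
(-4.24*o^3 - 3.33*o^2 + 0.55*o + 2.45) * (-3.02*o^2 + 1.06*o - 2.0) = 12.8048*o^5 + 5.5622*o^4 + 3.2892*o^3 - 0.156000000000001*o^2 + 1.497*o - 4.9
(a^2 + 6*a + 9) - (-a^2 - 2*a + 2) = 2*a^2 + 8*a + 7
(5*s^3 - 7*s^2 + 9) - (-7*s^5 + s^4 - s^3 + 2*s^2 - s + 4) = 7*s^5 - s^4 + 6*s^3 - 9*s^2 + s + 5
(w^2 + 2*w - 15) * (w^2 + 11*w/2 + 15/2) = w^4 + 15*w^3/2 + 7*w^2/2 - 135*w/2 - 225/2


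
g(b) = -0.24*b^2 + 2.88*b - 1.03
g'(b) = 2.88 - 0.48*b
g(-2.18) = -8.45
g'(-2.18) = 3.93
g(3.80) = 6.45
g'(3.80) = 1.06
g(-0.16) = -1.50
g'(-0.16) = 2.96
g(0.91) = 1.39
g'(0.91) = 2.44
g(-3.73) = -15.11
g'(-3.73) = 4.67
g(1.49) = 2.73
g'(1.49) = 2.16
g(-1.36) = -5.39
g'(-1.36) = 3.53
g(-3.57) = -14.37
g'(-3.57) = 4.59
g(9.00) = 5.45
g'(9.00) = -1.44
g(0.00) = -1.03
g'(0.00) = 2.88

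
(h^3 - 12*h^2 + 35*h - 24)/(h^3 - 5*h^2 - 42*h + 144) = (h - 1)/(h + 6)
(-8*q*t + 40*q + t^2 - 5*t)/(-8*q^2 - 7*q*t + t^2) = (t - 5)/(q + t)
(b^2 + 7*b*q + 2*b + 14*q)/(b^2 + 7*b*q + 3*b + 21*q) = (b + 2)/(b + 3)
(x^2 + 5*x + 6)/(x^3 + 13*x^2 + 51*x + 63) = (x + 2)/(x^2 + 10*x + 21)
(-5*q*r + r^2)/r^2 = (-5*q + r)/r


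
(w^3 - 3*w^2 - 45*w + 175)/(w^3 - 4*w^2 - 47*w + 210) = (w - 5)/(w - 6)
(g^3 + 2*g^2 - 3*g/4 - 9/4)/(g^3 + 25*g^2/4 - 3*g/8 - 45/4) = 2*(2*g^2 + g - 3)/(4*g^2 + 19*g - 30)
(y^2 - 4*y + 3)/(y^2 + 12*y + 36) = (y^2 - 4*y + 3)/(y^2 + 12*y + 36)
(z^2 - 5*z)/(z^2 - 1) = z*(z - 5)/(z^2 - 1)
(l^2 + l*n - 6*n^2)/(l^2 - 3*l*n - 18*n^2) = (l - 2*n)/(l - 6*n)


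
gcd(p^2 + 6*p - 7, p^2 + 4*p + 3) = 1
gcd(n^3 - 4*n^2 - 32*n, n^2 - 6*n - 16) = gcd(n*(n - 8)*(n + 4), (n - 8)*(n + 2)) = n - 8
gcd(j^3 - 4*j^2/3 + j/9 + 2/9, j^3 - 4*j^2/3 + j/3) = j - 1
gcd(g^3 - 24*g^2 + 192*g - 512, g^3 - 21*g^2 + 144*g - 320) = g^2 - 16*g + 64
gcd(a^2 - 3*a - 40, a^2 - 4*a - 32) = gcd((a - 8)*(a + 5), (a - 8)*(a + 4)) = a - 8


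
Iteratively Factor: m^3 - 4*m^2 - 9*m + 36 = (m - 4)*(m^2 - 9) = (m - 4)*(m + 3)*(m - 3)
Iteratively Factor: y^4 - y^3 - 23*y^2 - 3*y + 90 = (y - 5)*(y^3 + 4*y^2 - 3*y - 18) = (y - 5)*(y + 3)*(y^2 + y - 6) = (y - 5)*(y + 3)^2*(y - 2)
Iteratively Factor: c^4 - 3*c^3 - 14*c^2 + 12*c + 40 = (c + 2)*(c^3 - 5*c^2 - 4*c + 20) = (c - 2)*(c + 2)*(c^2 - 3*c - 10) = (c - 5)*(c - 2)*(c + 2)*(c + 2)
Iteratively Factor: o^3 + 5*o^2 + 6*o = (o)*(o^2 + 5*o + 6) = o*(o + 3)*(o + 2)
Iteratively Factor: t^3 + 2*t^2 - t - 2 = (t + 2)*(t^2 - 1) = (t + 1)*(t + 2)*(t - 1)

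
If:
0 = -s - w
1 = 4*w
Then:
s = -1/4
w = 1/4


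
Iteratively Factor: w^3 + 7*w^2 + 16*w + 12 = (w + 3)*(w^2 + 4*w + 4) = (w + 2)*(w + 3)*(w + 2)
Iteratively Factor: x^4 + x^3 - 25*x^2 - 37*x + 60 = (x + 3)*(x^3 - 2*x^2 - 19*x + 20) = (x + 3)*(x + 4)*(x^2 - 6*x + 5) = (x - 5)*(x + 3)*(x + 4)*(x - 1)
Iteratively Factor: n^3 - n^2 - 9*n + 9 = (n + 3)*(n^2 - 4*n + 3) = (n - 1)*(n + 3)*(n - 3)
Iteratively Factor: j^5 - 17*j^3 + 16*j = (j)*(j^4 - 17*j^2 + 16) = j*(j - 1)*(j^3 + j^2 - 16*j - 16) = j*(j - 4)*(j - 1)*(j^2 + 5*j + 4) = j*(j - 4)*(j - 1)*(j + 1)*(j + 4)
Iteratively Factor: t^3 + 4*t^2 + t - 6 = (t - 1)*(t^2 + 5*t + 6) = (t - 1)*(t + 3)*(t + 2)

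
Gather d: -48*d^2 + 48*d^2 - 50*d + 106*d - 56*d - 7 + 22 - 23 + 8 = 0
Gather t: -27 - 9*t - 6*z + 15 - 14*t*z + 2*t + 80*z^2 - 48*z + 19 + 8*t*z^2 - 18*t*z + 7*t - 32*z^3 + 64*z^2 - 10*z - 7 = t*(8*z^2 - 32*z) - 32*z^3 + 144*z^2 - 64*z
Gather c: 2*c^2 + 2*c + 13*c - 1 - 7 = 2*c^2 + 15*c - 8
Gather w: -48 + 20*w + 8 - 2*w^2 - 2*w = -2*w^2 + 18*w - 40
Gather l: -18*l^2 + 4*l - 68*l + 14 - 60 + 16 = -18*l^2 - 64*l - 30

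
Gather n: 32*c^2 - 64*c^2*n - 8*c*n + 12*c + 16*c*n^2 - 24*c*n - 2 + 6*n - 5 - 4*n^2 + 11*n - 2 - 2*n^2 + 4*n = 32*c^2 + 12*c + n^2*(16*c - 6) + n*(-64*c^2 - 32*c + 21) - 9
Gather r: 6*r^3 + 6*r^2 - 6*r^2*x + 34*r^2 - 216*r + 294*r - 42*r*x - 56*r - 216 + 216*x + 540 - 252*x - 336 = 6*r^3 + r^2*(40 - 6*x) + r*(22 - 42*x) - 36*x - 12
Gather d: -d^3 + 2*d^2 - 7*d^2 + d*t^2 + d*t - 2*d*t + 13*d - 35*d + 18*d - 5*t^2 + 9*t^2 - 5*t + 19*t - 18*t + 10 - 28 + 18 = -d^3 - 5*d^2 + d*(t^2 - t - 4) + 4*t^2 - 4*t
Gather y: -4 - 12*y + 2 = -12*y - 2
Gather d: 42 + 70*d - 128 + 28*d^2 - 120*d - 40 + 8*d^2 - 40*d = 36*d^2 - 90*d - 126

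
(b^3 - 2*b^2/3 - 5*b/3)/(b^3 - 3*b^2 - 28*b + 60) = b*(3*b^2 - 2*b - 5)/(3*(b^3 - 3*b^2 - 28*b + 60))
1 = 1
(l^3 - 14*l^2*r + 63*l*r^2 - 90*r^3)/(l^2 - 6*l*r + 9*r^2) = (-l^2 + 11*l*r - 30*r^2)/(-l + 3*r)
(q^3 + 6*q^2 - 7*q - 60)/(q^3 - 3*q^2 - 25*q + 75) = (q + 4)/(q - 5)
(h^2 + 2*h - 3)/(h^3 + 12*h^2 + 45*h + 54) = (h - 1)/(h^2 + 9*h + 18)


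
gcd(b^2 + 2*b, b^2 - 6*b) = b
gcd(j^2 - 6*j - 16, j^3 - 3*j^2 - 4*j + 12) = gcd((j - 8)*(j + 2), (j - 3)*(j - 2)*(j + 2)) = j + 2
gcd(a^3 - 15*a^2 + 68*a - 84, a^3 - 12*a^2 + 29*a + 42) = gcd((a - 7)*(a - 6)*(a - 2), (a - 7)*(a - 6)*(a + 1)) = a^2 - 13*a + 42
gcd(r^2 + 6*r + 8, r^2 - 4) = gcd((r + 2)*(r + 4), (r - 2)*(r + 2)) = r + 2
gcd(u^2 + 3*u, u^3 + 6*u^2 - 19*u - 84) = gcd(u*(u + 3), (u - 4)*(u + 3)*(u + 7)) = u + 3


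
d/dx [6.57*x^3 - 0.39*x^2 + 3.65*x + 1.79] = 19.71*x^2 - 0.78*x + 3.65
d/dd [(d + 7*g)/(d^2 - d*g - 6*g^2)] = (d^2 - d*g - 6*g^2 - (d + 7*g)*(2*d - g))/(-d^2 + d*g + 6*g^2)^2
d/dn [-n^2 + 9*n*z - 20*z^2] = -2*n + 9*z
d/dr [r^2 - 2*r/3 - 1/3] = 2*r - 2/3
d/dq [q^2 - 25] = 2*q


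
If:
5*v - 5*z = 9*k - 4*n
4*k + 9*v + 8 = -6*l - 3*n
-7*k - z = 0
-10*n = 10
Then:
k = -z/7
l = -107*z/105 - 61/30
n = -1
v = 26*z/35 + 4/5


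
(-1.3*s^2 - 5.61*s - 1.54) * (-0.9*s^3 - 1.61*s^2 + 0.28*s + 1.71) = 1.17*s^5 + 7.142*s^4 + 10.0541*s^3 - 1.3144*s^2 - 10.0243*s - 2.6334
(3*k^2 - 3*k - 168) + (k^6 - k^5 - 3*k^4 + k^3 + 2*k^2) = k^6 - k^5 - 3*k^4 + k^3 + 5*k^2 - 3*k - 168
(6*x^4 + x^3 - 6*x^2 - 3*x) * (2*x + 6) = 12*x^5 + 38*x^4 - 6*x^3 - 42*x^2 - 18*x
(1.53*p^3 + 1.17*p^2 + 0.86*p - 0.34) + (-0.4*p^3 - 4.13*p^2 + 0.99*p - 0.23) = 1.13*p^3 - 2.96*p^2 + 1.85*p - 0.57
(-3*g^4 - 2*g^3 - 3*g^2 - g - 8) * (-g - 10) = 3*g^5 + 32*g^4 + 23*g^3 + 31*g^2 + 18*g + 80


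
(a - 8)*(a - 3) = a^2 - 11*a + 24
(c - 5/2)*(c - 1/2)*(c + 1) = c^3 - 2*c^2 - 7*c/4 + 5/4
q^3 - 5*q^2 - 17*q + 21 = (q - 7)*(q - 1)*(q + 3)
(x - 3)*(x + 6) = x^2 + 3*x - 18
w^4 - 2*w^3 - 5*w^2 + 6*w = w*(w - 3)*(w - 1)*(w + 2)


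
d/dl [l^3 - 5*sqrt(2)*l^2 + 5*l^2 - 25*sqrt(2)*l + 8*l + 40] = 3*l^2 - 10*sqrt(2)*l + 10*l - 25*sqrt(2) + 8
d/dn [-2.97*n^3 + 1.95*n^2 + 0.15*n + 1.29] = -8.91*n^2 + 3.9*n + 0.15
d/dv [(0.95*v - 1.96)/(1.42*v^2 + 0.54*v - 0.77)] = (-1.349*v^2 + 5.5664*v + 0.3269)/(2.0164*v^4 + 1.5336*v^3 - 1.8952*v^2 - 0.8316*v + 0.5929)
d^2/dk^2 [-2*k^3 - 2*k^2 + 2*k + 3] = -12*k - 4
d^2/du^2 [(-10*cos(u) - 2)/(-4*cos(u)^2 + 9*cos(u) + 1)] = 2*(180*(1 - cos(2*u))^2*cos(u) + 61*(1 - cos(2*u))^2 - 59*cos(u) + 222*cos(2*u) + 123*cos(3*u) - 40*cos(5*u) - 102)/(9*cos(u) - 2*cos(2*u) - 1)^3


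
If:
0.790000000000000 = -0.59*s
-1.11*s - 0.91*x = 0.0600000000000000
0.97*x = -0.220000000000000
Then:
No Solution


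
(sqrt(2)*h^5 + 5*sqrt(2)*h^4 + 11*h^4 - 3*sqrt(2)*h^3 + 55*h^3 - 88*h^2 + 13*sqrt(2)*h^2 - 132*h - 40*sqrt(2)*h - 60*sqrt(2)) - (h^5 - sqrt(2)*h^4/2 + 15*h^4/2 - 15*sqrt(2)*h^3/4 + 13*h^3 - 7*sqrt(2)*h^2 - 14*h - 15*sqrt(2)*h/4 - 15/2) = -h^5 + sqrt(2)*h^5 + 7*h^4/2 + 11*sqrt(2)*h^4/2 + 3*sqrt(2)*h^3/4 + 42*h^3 - 88*h^2 + 20*sqrt(2)*h^2 - 118*h - 145*sqrt(2)*h/4 - 60*sqrt(2) + 15/2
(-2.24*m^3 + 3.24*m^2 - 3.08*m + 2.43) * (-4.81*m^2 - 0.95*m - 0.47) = 10.7744*m^5 - 13.4564*m^4 + 12.7896*m^3 - 10.2851*m^2 - 0.8609*m - 1.1421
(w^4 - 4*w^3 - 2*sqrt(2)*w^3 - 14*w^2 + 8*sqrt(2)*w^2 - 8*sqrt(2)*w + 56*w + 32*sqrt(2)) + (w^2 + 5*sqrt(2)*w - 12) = w^4 - 4*w^3 - 2*sqrt(2)*w^3 - 13*w^2 + 8*sqrt(2)*w^2 - 3*sqrt(2)*w + 56*w - 12 + 32*sqrt(2)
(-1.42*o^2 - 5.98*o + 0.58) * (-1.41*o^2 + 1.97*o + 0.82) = 2.0022*o^4 + 5.6344*o^3 - 13.7628*o^2 - 3.761*o + 0.4756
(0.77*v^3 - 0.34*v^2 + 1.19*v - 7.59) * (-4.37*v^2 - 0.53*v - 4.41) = -3.3649*v^5 + 1.0777*v^4 - 8.4158*v^3 + 34.037*v^2 - 1.2252*v + 33.4719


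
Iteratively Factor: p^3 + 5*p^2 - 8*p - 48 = (p + 4)*(p^2 + p - 12) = (p - 3)*(p + 4)*(p + 4)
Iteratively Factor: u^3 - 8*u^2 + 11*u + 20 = (u + 1)*(u^2 - 9*u + 20) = (u - 5)*(u + 1)*(u - 4)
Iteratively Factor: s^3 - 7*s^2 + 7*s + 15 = (s - 3)*(s^2 - 4*s - 5) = (s - 5)*(s - 3)*(s + 1)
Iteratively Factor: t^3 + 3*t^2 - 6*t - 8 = (t + 1)*(t^2 + 2*t - 8) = (t + 1)*(t + 4)*(t - 2)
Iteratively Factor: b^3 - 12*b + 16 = (b - 2)*(b^2 + 2*b - 8) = (b - 2)^2*(b + 4)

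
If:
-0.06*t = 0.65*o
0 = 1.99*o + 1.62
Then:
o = -0.81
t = 8.82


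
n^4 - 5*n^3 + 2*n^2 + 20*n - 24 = (n - 3)*(n - 2)^2*(n + 2)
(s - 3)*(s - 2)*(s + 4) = s^3 - s^2 - 14*s + 24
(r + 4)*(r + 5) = r^2 + 9*r + 20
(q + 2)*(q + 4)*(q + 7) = q^3 + 13*q^2 + 50*q + 56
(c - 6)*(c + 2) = c^2 - 4*c - 12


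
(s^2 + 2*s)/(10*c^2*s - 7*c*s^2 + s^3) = (s + 2)/(10*c^2 - 7*c*s + s^2)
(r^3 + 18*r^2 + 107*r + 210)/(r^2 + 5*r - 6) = (r^2 + 12*r + 35)/(r - 1)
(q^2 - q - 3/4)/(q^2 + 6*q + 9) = (q^2 - q - 3/4)/(q^2 + 6*q + 9)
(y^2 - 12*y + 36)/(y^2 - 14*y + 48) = (y - 6)/(y - 8)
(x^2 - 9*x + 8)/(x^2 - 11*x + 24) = (x - 1)/(x - 3)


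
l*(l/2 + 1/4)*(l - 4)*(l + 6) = l^4/2 + 5*l^3/4 - 23*l^2/2 - 6*l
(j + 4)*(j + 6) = j^2 + 10*j + 24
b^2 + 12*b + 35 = (b + 5)*(b + 7)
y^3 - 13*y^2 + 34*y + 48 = (y - 8)*(y - 6)*(y + 1)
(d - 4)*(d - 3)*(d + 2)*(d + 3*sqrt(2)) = d^4 - 5*d^3 + 3*sqrt(2)*d^3 - 15*sqrt(2)*d^2 - 2*d^2 - 6*sqrt(2)*d + 24*d + 72*sqrt(2)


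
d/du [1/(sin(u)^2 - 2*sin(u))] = 2*(1 - sin(u))*cos(u)/((sin(u) - 2)^2*sin(u)^2)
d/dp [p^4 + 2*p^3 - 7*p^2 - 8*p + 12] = 4*p^3 + 6*p^2 - 14*p - 8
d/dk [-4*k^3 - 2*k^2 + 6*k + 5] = -12*k^2 - 4*k + 6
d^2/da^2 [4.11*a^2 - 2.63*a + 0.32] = 8.22000000000000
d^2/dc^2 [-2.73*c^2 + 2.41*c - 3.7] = -5.46000000000000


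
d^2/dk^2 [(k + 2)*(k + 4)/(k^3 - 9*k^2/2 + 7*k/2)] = 4*(4*k^6 + 72*k^5 - 174*k^4 - 687*k^3 + 2280*k^2 - 1512*k + 392)/(k^3*(8*k^6 - 108*k^5 + 570*k^4 - 1485*k^3 + 1995*k^2 - 1323*k + 343))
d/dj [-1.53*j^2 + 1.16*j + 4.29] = 1.16 - 3.06*j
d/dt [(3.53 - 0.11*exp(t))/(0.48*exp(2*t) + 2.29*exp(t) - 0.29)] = (0.0528*exp(2*t) - 3.3888*exp(t) - 8.0518)*exp(t)/(0.2304*exp(4*t) + 2.1984*exp(3*t) + 4.9657*exp(2*t) - 1.3282*exp(t) + 0.0841)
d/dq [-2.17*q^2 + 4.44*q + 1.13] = 4.44 - 4.34*q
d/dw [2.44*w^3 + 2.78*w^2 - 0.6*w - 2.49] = 7.32*w^2 + 5.56*w - 0.6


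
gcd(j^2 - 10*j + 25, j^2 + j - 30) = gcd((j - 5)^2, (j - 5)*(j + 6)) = j - 5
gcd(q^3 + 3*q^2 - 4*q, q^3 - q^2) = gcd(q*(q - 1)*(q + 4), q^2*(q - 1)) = q^2 - q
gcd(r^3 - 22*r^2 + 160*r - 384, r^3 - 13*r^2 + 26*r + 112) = r - 8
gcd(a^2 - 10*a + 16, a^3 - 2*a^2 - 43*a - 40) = a - 8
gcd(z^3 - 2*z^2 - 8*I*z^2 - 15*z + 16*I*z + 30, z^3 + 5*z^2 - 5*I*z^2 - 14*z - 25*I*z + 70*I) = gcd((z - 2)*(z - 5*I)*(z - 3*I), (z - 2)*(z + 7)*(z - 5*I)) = z^2 + z*(-2 - 5*I) + 10*I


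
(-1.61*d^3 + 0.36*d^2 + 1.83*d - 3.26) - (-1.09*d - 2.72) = -1.61*d^3 + 0.36*d^2 + 2.92*d - 0.54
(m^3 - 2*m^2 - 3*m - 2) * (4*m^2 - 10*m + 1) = 4*m^5 - 18*m^4 + 9*m^3 + 20*m^2 + 17*m - 2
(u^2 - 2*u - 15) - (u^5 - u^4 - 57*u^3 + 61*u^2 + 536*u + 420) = -u^5 + u^4 + 57*u^3 - 60*u^2 - 538*u - 435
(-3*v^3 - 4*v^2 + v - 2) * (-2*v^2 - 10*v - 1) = 6*v^5 + 38*v^4 + 41*v^3 - 2*v^2 + 19*v + 2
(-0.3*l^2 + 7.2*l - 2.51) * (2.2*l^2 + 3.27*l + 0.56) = -0.66*l^4 + 14.859*l^3 + 17.854*l^2 - 4.1757*l - 1.4056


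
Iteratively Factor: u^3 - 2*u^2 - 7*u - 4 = (u + 1)*(u^2 - 3*u - 4) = (u - 4)*(u + 1)*(u + 1)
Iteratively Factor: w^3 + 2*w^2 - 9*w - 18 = (w + 2)*(w^2 - 9) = (w + 2)*(w + 3)*(w - 3)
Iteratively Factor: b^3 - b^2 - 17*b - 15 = (b + 1)*(b^2 - 2*b - 15) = (b - 5)*(b + 1)*(b + 3)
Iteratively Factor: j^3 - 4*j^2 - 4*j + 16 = (j - 2)*(j^2 - 2*j - 8) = (j - 2)*(j + 2)*(j - 4)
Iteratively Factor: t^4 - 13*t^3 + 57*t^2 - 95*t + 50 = (t - 1)*(t^3 - 12*t^2 + 45*t - 50) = (t - 2)*(t - 1)*(t^2 - 10*t + 25) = (t - 5)*(t - 2)*(t - 1)*(t - 5)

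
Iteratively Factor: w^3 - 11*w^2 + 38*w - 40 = (w - 2)*(w^2 - 9*w + 20) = (w - 5)*(w - 2)*(w - 4)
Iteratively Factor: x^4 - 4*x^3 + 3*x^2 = (x)*(x^3 - 4*x^2 + 3*x) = x^2*(x^2 - 4*x + 3) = x^2*(x - 1)*(x - 3)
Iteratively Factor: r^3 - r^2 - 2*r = (r - 2)*(r^2 + r) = (r - 2)*(r + 1)*(r)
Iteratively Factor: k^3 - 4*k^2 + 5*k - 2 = (k - 1)*(k^2 - 3*k + 2) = (k - 2)*(k - 1)*(k - 1)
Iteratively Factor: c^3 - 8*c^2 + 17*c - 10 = (c - 1)*(c^2 - 7*c + 10) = (c - 5)*(c - 1)*(c - 2)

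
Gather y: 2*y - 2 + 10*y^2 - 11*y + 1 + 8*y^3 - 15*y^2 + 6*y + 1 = 8*y^3 - 5*y^2 - 3*y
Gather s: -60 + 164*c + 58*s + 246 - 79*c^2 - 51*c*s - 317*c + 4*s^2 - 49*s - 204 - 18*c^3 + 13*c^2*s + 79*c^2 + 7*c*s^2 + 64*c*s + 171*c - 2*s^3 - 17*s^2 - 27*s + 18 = -18*c^3 + 18*c - 2*s^3 + s^2*(7*c - 13) + s*(13*c^2 + 13*c - 18)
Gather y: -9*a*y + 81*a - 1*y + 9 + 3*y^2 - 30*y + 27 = 81*a + 3*y^2 + y*(-9*a - 31) + 36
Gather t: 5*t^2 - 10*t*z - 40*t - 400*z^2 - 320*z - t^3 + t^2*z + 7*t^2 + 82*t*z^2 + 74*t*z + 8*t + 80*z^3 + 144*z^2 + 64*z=-t^3 + t^2*(z + 12) + t*(82*z^2 + 64*z - 32) + 80*z^3 - 256*z^2 - 256*z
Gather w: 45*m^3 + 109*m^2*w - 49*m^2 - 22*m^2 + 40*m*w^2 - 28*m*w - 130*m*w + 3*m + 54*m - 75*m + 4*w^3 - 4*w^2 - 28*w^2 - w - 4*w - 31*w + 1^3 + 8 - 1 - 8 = 45*m^3 - 71*m^2 - 18*m + 4*w^3 + w^2*(40*m - 32) + w*(109*m^2 - 158*m - 36)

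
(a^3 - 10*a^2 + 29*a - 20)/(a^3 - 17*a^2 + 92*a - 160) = (a - 1)/(a - 8)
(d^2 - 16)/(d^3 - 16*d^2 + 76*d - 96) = (d^2 - 16)/(d^3 - 16*d^2 + 76*d - 96)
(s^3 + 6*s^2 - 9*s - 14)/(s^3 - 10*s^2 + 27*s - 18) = (s^3 + 6*s^2 - 9*s - 14)/(s^3 - 10*s^2 + 27*s - 18)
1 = 1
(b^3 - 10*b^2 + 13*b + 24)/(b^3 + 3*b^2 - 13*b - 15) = (b - 8)/(b + 5)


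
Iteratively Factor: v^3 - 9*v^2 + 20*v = (v - 4)*(v^2 - 5*v) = v*(v - 4)*(v - 5)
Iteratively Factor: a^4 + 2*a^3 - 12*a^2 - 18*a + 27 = (a + 3)*(a^3 - a^2 - 9*a + 9) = (a - 1)*(a + 3)*(a^2 - 9) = (a - 3)*(a - 1)*(a + 3)*(a + 3)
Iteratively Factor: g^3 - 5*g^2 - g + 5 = (g + 1)*(g^2 - 6*g + 5) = (g - 5)*(g + 1)*(g - 1)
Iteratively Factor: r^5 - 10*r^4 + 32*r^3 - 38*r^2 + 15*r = (r - 1)*(r^4 - 9*r^3 + 23*r^2 - 15*r) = (r - 3)*(r - 1)*(r^3 - 6*r^2 + 5*r) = r*(r - 3)*(r - 1)*(r^2 - 6*r + 5) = r*(r - 5)*(r - 3)*(r - 1)*(r - 1)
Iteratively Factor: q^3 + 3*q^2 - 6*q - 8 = (q + 1)*(q^2 + 2*q - 8) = (q + 1)*(q + 4)*(q - 2)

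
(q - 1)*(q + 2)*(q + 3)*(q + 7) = q^4 + 11*q^3 + 29*q^2 + q - 42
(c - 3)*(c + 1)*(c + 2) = c^3 - 7*c - 6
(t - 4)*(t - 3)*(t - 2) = t^3 - 9*t^2 + 26*t - 24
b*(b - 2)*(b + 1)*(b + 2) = b^4 + b^3 - 4*b^2 - 4*b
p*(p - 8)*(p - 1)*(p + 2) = p^4 - 7*p^3 - 10*p^2 + 16*p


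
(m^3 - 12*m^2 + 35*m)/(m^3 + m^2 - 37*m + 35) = m*(m - 7)/(m^2 + 6*m - 7)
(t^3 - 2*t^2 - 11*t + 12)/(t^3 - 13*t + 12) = (t^2 - t - 12)/(t^2 + t - 12)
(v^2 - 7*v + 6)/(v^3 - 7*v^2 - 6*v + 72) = (v - 1)/(v^2 - v - 12)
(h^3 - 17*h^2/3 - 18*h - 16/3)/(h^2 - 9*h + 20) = (3*h^3 - 17*h^2 - 54*h - 16)/(3*(h^2 - 9*h + 20))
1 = 1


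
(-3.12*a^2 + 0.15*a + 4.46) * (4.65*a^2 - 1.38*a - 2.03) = -14.508*a^4 + 5.0031*a^3 + 26.8656*a^2 - 6.4593*a - 9.0538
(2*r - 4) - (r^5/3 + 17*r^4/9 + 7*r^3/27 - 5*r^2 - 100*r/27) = -r^5/3 - 17*r^4/9 - 7*r^3/27 + 5*r^2 + 154*r/27 - 4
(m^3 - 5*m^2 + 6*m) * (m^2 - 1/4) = m^5 - 5*m^4 + 23*m^3/4 + 5*m^2/4 - 3*m/2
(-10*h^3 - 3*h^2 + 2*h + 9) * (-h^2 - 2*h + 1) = 10*h^5 + 23*h^4 - 6*h^3 - 16*h^2 - 16*h + 9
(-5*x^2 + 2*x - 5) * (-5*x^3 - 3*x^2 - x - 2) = 25*x^5 + 5*x^4 + 24*x^3 + 23*x^2 + x + 10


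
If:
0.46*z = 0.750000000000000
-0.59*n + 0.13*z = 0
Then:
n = 0.36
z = 1.63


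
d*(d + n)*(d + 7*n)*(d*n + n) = d^4*n + 8*d^3*n^2 + d^3*n + 7*d^2*n^3 + 8*d^2*n^2 + 7*d*n^3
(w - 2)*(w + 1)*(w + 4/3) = w^3 + w^2/3 - 10*w/3 - 8/3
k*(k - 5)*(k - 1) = k^3 - 6*k^2 + 5*k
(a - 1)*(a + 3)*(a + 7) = a^3 + 9*a^2 + 11*a - 21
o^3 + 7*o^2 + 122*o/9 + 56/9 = (o + 2/3)*(o + 7/3)*(o + 4)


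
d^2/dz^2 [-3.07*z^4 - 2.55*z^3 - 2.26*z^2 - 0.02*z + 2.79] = -36.84*z^2 - 15.3*z - 4.52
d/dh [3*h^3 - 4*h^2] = h*(9*h - 8)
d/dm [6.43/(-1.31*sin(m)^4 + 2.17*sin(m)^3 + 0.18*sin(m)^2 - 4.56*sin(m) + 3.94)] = (33.6932*sin(m)^3 - 41.8593*sin(m)^2 - 2.3148*sin(m) + 29.3208)*cos(m)/(-1.31*sin(m)^4 + 2.17*sin(m)^3 + 0.18*sin(m)^2 - 4.56*sin(m) + 3.94)^2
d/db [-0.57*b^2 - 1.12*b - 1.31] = -1.14*b - 1.12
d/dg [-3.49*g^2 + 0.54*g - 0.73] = 0.54 - 6.98*g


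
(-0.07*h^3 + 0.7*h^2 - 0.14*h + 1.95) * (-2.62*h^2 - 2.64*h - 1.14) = 0.1834*h^5 - 1.6492*h^4 - 1.4014*h^3 - 5.5374*h^2 - 4.9884*h - 2.223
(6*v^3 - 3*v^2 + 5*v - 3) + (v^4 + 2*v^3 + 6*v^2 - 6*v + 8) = v^4 + 8*v^3 + 3*v^2 - v + 5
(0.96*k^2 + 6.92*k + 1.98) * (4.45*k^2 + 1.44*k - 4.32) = 4.272*k^4 + 32.1764*k^3 + 14.6286*k^2 - 27.0432*k - 8.5536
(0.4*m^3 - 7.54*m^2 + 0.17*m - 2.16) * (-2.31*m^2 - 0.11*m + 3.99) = -0.924*m^5 + 17.3734*m^4 + 2.0327*m^3 - 25.1137*m^2 + 0.9159*m - 8.6184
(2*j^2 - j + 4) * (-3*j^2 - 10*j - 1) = -6*j^4 - 17*j^3 - 4*j^2 - 39*j - 4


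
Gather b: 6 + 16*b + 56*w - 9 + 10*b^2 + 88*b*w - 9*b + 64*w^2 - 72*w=10*b^2 + b*(88*w + 7) + 64*w^2 - 16*w - 3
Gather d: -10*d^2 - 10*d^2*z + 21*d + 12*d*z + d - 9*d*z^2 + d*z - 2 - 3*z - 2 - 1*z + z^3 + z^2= d^2*(-10*z - 10) + d*(-9*z^2 + 13*z + 22) + z^3 + z^2 - 4*z - 4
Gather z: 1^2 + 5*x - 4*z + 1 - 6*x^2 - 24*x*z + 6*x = -6*x^2 + 11*x + z*(-24*x - 4) + 2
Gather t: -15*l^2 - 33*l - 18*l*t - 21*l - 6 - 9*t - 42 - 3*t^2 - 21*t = -15*l^2 - 54*l - 3*t^2 + t*(-18*l - 30) - 48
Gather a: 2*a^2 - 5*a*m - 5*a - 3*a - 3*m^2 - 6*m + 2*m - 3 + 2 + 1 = 2*a^2 + a*(-5*m - 8) - 3*m^2 - 4*m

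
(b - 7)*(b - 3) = b^2 - 10*b + 21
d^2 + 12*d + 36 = (d + 6)^2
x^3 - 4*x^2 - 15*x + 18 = (x - 6)*(x - 1)*(x + 3)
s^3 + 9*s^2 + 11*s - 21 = (s - 1)*(s + 3)*(s + 7)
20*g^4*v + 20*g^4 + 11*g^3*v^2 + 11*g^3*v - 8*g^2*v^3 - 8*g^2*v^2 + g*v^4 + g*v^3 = (-5*g + v)*(-4*g + v)*(g + v)*(g*v + g)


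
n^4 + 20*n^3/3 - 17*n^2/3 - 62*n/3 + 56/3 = (n - 4/3)*(n - 1)*(n + 2)*(n + 7)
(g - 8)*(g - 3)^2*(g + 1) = g^4 - 13*g^3 + 43*g^2 - 15*g - 72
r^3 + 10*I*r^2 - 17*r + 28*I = (r - I)*(r + 4*I)*(r + 7*I)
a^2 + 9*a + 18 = (a + 3)*(a + 6)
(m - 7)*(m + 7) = m^2 - 49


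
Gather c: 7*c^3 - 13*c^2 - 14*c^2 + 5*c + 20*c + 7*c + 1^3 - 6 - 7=7*c^3 - 27*c^2 + 32*c - 12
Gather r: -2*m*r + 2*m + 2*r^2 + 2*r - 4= 2*m + 2*r^2 + r*(2 - 2*m) - 4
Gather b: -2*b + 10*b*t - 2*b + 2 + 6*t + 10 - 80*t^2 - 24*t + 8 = b*(10*t - 4) - 80*t^2 - 18*t + 20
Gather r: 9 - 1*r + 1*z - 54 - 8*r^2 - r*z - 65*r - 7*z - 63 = -8*r^2 + r*(-z - 66) - 6*z - 108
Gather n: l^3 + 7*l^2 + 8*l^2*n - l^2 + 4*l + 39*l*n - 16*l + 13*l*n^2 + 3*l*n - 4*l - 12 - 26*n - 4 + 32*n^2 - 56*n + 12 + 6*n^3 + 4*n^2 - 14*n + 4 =l^3 + 6*l^2 - 16*l + 6*n^3 + n^2*(13*l + 36) + n*(8*l^2 + 42*l - 96)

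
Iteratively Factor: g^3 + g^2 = (g)*(g^2 + g) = g^2*(g + 1)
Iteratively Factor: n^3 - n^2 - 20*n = (n)*(n^2 - n - 20) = n*(n - 5)*(n + 4)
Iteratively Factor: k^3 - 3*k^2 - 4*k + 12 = (k - 3)*(k^2 - 4) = (k - 3)*(k - 2)*(k + 2)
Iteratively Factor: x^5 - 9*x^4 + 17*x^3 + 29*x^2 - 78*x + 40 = (x - 1)*(x^4 - 8*x^3 + 9*x^2 + 38*x - 40) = (x - 1)*(x + 2)*(x^3 - 10*x^2 + 29*x - 20) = (x - 4)*(x - 1)*(x + 2)*(x^2 - 6*x + 5) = (x - 5)*(x - 4)*(x - 1)*(x + 2)*(x - 1)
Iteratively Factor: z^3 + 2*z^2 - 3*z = (z)*(z^2 + 2*z - 3) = z*(z - 1)*(z + 3)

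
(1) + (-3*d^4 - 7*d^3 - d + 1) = -3*d^4 - 7*d^3 - d + 2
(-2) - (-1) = -1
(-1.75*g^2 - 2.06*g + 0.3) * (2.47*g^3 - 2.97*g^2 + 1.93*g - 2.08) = -4.3225*g^5 + 0.1093*g^4 + 3.4817*g^3 - 1.2268*g^2 + 4.8638*g - 0.624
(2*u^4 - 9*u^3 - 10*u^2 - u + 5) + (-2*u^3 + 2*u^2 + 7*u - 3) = 2*u^4 - 11*u^3 - 8*u^2 + 6*u + 2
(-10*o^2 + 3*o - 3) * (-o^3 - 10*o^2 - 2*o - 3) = 10*o^5 + 97*o^4 - 7*o^3 + 54*o^2 - 3*o + 9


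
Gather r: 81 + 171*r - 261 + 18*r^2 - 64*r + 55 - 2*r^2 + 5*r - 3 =16*r^2 + 112*r - 128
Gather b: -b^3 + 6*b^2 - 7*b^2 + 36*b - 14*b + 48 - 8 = -b^3 - b^2 + 22*b + 40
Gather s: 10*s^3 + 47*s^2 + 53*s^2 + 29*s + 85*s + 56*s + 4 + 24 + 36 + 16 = 10*s^3 + 100*s^2 + 170*s + 80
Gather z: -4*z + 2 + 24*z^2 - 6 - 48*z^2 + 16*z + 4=-24*z^2 + 12*z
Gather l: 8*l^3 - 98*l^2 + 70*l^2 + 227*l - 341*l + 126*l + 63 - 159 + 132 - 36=8*l^3 - 28*l^2 + 12*l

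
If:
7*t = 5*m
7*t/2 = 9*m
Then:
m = 0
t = 0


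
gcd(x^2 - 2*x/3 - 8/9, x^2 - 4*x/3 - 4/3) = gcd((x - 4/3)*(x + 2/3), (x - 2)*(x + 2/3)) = x + 2/3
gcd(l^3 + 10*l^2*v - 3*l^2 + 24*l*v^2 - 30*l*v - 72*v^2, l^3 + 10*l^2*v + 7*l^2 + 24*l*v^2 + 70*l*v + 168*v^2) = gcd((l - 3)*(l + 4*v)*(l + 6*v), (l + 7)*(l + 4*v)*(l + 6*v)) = l^2 + 10*l*v + 24*v^2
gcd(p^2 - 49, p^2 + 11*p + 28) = p + 7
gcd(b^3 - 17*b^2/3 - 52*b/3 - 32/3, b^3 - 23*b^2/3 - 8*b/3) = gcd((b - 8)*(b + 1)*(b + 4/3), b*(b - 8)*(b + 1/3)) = b - 8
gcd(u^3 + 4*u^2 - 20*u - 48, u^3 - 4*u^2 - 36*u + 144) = u^2 + 2*u - 24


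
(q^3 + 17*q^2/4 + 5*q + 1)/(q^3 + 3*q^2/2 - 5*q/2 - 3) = (4*q^2 + 9*q + 2)/(2*(2*q^2 - q - 3))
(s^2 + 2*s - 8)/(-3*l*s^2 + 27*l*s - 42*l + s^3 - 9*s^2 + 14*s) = (s + 4)/(-3*l*s + 21*l + s^2 - 7*s)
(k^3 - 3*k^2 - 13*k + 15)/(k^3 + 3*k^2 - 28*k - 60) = (k^2 + 2*k - 3)/(k^2 + 8*k + 12)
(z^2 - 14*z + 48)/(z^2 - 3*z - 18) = (z - 8)/(z + 3)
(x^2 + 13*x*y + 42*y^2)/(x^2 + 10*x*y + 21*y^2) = (x + 6*y)/(x + 3*y)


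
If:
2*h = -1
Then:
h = -1/2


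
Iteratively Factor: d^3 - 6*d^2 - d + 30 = (d + 2)*(d^2 - 8*d + 15) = (d - 3)*(d + 2)*(d - 5)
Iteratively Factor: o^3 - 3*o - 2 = (o + 1)*(o^2 - o - 2) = (o + 1)^2*(o - 2)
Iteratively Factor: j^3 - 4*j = (j - 2)*(j^2 + 2*j) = (j - 2)*(j + 2)*(j)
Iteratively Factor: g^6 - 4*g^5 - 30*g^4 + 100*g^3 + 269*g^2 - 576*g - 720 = (g - 3)*(g^5 - g^4 - 33*g^3 + g^2 + 272*g + 240) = (g - 3)*(g + 3)*(g^4 - 4*g^3 - 21*g^2 + 64*g + 80) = (g - 5)*(g - 3)*(g + 3)*(g^3 + g^2 - 16*g - 16) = (g - 5)*(g - 3)*(g + 1)*(g + 3)*(g^2 - 16) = (g - 5)*(g - 4)*(g - 3)*(g + 1)*(g + 3)*(g + 4)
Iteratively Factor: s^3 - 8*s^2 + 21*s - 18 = (s - 3)*(s^2 - 5*s + 6) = (s - 3)*(s - 2)*(s - 3)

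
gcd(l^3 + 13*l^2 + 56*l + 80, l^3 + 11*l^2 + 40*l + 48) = l^2 + 8*l + 16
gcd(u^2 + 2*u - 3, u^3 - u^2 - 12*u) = u + 3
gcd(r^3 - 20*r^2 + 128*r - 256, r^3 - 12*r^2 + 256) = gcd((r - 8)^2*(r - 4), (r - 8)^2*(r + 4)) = r^2 - 16*r + 64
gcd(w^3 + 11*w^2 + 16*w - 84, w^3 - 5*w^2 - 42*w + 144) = w + 6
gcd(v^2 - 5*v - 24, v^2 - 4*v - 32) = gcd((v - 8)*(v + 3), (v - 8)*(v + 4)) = v - 8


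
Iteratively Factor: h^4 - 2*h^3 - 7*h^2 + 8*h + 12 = (h + 2)*(h^3 - 4*h^2 + h + 6) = (h + 1)*(h + 2)*(h^2 - 5*h + 6) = (h - 3)*(h + 1)*(h + 2)*(h - 2)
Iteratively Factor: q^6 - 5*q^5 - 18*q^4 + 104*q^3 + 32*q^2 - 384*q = (q - 4)*(q^5 - q^4 - 22*q^3 + 16*q^2 + 96*q) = q*(q - 4)*(q^4 - q^3 - 22*q^2 + 16*q + 96) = q*(q - 4)*(q + 2)*(q^3 - 3*q^2 - 16*q + 48) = q*(q - 4)*(q - 3)*(q + 2)*(q^2 - 16) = q*(q - 4)*(q - 3)*(q + 2)*(q + 4)*(q - 4)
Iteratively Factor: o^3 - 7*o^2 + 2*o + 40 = (o + 2)*(o^2 - 9*o + 20) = (o - 4)*(o + 2)*(o - 5)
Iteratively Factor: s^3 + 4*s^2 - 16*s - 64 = (s + 4)*(s^2 - 16) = (s + 4)^2*(s - 4)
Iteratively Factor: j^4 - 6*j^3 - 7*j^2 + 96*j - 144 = (j - 3)*(j^3 - 3*j^2 - 16*j + 48) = (j - 4)*(j - 3)*(j^2 + j - 12) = (j - 4)*(j - 3)*(j + 4)*(j - 3)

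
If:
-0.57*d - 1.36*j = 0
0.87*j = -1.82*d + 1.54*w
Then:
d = 1.05815187187389*w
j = -0.443490122770677*w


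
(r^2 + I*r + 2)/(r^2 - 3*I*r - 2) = (r + 2*I)/(r - 2*I)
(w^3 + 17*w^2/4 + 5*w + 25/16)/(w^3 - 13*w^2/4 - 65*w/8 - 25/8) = (w + 5/2)/(w - 5)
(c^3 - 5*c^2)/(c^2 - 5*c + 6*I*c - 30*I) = c^2/(c + 6*I)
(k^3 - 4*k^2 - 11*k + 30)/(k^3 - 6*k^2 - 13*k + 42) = (k - 5)/(k - 7)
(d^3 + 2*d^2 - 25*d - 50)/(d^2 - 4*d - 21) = (-d^3 - 2*d^2 + 25*d + 50)/(-d^2 + 4*d + 21)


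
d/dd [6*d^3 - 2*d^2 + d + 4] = 18*d^2 - 4*d + 1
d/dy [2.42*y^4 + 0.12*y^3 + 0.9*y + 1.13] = 9.68*y^3 + 0.36*y^2 + 0.9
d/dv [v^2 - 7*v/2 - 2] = 2*v - 7/2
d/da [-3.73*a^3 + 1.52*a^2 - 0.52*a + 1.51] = -11.19*a^2 + 3.04*a - 0.52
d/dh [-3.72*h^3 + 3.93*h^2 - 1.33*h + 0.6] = -11.16*h^2 + 7.86*h - 1.33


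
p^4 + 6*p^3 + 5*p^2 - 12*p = p*(p - 1)*(p + 3)*(p + 4)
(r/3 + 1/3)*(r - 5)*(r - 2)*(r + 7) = r^4/3 + r^3/3 - 13*r^2 + 31*r/3 + 70/3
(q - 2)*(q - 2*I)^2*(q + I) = q^4 - 2*q^3 - 3*I*q^3 + 6*I*q^2 - 4*I*q + 8*I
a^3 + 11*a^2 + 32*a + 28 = (a + 2)^2*(a + 7)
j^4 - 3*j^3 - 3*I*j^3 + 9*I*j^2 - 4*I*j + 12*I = (j - 3)*(j - 2*I)^2*(j + I)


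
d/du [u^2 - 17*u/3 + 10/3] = 2*u - 17/3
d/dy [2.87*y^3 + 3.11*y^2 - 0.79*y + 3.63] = 8.61*y^2 + 6.22*y - 0.79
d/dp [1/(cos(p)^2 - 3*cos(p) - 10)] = (2*cos(p) - 3)*sin(p)/(sin(p)^2 + 3*cos(p) + 9)^2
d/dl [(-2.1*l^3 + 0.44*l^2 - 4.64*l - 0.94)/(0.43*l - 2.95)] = (-1.806*l^3 + 18.7742*l^2 - 2.596*l + 14.0922)/(0.1849*l^2 - 2.537*l + 8.7025)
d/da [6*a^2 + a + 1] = 12*a + 1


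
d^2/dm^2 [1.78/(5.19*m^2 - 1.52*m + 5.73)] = (-95.892516*m^2 + 28.084128*m + 1.78*(10.38*m - 1.52)*(20.76*m - 3.04) - 105.869772)/(5.19*m^2 - 1.52*m + 5.73)^3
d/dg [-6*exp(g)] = -6*exp(g)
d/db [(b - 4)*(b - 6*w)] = 2*b - 6*w - 4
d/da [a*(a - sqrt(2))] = 2*a - sqrt(2)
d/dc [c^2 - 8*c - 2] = 2*c - 8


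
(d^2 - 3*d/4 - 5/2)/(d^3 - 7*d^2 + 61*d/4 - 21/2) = (4*d + 5)/(4*d^2 - 20*d + 21)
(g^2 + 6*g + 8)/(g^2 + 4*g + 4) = (g + 4)/(g + 2)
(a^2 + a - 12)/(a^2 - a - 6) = (a + 4)/(a + 2)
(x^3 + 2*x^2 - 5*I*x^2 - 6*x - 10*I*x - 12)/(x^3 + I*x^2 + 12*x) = (x^2 + 2*x*(1 - I) - 4*I)/(x*(x + 4*I))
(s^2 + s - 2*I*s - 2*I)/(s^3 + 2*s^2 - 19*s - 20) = (s - 2*I)/(s^2 + s - 20)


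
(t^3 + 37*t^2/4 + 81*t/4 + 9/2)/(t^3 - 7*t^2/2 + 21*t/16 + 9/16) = 4*(t^2 + 9*t + 18)/(4*t^2 - 15*t + 9)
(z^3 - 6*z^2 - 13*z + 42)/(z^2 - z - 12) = (z^2 - 9*z + 14)/(z - 4)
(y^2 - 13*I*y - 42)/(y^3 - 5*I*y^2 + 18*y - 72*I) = (y - 7*I)/(y^2 + I*y + 12)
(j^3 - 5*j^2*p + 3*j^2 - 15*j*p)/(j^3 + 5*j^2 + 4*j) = (j^2 - 5*j*p + 3*j - 15*p)/(j^2 + 5*j + 4)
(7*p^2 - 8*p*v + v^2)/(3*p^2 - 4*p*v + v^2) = (7*p - v)/(3*p - v)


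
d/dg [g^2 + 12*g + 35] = 2*g + 12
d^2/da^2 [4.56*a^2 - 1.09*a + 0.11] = 9.12000000000000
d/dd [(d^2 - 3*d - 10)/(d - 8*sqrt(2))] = (-d^2 + 3*d + (d - 8*sqrt(2))*(2*d - 3) + 10)/(d - 8*sqrt(2))^2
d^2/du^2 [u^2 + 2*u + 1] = 2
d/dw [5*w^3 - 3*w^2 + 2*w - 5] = 15*w^2 - 6*w + 2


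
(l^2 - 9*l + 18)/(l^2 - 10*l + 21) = (l - 6)/(l - 7)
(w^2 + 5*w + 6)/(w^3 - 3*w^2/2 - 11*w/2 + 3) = 2*(w + 3)/(2*w^2 - 7*w + 3)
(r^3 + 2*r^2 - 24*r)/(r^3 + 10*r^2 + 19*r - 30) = r*(r - 4)/(r^2 + 4*r - 5)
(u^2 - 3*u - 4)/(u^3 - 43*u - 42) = (u - 4)/(u^2 - u - 42)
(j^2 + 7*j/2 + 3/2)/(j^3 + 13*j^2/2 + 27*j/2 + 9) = (2*j + 1)/(2*j^2 + 7*j + 6)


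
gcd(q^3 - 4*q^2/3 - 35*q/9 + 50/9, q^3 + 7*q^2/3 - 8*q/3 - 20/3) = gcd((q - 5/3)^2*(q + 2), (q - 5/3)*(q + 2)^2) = q^2 + q/3 - 10/3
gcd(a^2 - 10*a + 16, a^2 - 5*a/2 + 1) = a - 2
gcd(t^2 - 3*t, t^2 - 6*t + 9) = t - 3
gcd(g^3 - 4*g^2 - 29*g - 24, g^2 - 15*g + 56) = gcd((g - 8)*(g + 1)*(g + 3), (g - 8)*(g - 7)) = g - 8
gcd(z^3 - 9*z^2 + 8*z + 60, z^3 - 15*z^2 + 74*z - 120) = z^2 - 11*z + 30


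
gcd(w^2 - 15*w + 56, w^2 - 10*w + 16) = w - 8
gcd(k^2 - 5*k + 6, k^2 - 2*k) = k - 2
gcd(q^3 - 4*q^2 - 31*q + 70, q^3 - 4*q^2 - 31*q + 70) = q^3 - 4*q^2 - 31*q + 70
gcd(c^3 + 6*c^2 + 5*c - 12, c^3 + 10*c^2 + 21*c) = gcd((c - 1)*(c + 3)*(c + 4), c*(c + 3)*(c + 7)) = c + 3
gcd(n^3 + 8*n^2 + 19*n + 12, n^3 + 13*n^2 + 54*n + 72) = n^2 + 7*n + 12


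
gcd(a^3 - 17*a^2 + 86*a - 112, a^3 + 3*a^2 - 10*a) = a - 2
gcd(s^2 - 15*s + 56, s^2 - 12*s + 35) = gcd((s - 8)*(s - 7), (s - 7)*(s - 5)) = s - 7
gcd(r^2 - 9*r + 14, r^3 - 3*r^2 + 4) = r - 2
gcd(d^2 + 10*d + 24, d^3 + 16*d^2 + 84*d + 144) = d^2 + 10*d + 24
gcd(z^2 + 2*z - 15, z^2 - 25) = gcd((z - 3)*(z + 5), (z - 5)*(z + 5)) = z + 5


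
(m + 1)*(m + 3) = m^2 + 4*m + 3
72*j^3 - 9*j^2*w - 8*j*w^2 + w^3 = (-8*j + w)*(-3*j + w)*(3*j + w)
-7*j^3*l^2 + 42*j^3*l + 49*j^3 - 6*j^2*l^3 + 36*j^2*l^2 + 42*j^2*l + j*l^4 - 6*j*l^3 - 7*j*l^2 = (-7*j + l)*(j + l)*(l - 7)*(j*l + j)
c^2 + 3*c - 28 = (c - 4)*(c + 7)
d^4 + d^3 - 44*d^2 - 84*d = d*(d - 7)*(d + 2)*(d + 6)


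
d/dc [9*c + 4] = 9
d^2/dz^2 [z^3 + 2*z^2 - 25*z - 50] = 6*z + 4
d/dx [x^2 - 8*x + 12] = 2*x - 8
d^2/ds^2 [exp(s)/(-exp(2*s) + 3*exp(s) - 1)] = (-2*(2*exp(s) - 3)^2*exp(2*s) + (8*exp(s) - 9)*(exp(2*s) - 3*exp(s) + 1)*exp(s) - (exp(2*s) - 3*exp(s) + 1)^2)*exp(s)/(exp(2*s) - 3*exp(s) + 1)^3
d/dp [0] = 0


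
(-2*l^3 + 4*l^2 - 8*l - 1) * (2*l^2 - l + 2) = -4*l^5 + 10*l^4 - 24*l^3 + 14*l^2 - 15*l - 2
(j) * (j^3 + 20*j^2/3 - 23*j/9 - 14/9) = j^4 + 20*j^3/3 - 23*j^2/9 - 14*j/9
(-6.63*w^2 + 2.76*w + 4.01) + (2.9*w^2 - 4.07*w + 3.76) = -3.73*w^2 - 1.31*w + 7.77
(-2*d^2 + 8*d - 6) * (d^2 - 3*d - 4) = -2*d^4 + 14*d^3 - 22*d^2 - 14*d + 24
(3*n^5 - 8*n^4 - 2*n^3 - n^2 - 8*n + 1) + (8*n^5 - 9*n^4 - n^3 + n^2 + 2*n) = 11*n^5 - 17*n^4 - 3*n^3 - 6*n + 1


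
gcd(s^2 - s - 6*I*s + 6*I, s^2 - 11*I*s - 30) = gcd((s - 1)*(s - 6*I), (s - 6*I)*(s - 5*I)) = s - 6*I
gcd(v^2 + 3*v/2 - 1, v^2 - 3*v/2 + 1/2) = v - 1/2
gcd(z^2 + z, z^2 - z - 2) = z + 1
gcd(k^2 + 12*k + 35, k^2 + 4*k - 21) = k + 7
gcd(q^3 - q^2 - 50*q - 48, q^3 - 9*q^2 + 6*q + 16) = q^2 - 7*q - 8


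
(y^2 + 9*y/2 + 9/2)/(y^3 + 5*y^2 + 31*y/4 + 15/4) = 2*(y + 3)/(2*y^2 + 7*y + 5)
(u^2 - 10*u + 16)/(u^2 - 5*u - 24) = (u - 2)/(u + 3)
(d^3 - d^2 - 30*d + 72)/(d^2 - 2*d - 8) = (d^2 + 3*d - 18)/(d + 2)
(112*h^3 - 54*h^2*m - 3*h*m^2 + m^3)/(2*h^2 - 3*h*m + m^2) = (56*h^2 + h*m - m^2)/(h - m)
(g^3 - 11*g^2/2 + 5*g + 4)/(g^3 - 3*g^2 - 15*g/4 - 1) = 2*(g - 2)/(2*g + 1)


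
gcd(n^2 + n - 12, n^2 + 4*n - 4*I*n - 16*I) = n + 4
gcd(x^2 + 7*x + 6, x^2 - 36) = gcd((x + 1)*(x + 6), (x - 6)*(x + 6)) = x + 6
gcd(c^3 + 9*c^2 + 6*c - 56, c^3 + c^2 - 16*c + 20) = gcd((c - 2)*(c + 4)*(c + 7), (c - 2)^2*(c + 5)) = c - 2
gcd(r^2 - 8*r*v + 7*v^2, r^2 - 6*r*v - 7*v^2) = r - 7*v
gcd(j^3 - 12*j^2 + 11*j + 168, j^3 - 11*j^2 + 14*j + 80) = j - 8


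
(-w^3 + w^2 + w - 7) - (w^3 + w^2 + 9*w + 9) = -2*w^3 - 8*w - 16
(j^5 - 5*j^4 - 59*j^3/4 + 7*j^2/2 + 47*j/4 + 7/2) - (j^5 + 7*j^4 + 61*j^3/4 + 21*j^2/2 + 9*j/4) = -12*j^4 - 30*j^3 - 7*j^2 + 19*j/2 + 7/2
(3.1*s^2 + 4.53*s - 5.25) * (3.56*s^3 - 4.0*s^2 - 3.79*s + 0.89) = 11.036*s^5 + 3.7268*s^4 - 48.559*s^3 + 6.5903*s^2 + 23.9292*s - 4.6725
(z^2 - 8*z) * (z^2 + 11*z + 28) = z^4 + 3*z^3 - 60*z^2 - 224*z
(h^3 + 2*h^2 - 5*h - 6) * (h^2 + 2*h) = h^5 + 4*h^4 - h^3 - 16*h^2 - 12*h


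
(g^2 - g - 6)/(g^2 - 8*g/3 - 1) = 3*(g + 2)/(3*g + 1)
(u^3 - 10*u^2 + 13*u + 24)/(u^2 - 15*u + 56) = (u^2 - 2*u - 3)/(u - 7)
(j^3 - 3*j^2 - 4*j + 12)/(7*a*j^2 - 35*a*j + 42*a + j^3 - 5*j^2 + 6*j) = (j + 2)/(7*a + j)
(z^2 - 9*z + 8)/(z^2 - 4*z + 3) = (z - 8)/(z - 3)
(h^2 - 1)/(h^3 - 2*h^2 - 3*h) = (h - 1)/(h*(h - 3))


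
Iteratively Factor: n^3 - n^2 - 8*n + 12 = (n + 3)*(n^2 - 4*n + 4) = (n - 2)*(n + 3)*(n - 2)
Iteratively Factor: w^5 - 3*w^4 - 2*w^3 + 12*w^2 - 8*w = (w - 1)*(w^4 - 2*w^3 - 4*w^2 + 8*w) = (w - 1)*(w + 2)*(w^3 - 4*w^2 + 4*w) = w*(w - 1)*(w + 2)*(w^2 - 4*w + 4) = w*(w - 2)*(w - 1)*(w + 2)*(w - 2)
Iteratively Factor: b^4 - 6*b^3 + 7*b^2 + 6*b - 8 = (b - 1)*(b^3 - 5*b^2 + 2*b + 8) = (b - 4)*(b - 1)*(b^2 - b - 2) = (b - 4)*(b - 2)*(b - 1)*(b + 1)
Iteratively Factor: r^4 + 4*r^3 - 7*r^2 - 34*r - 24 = (r + 4)*(r^3 - 7*r - 6) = (r + 1)*(r + 4)*(r^2 - r - 6) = (r - 3)*(r + 1)*(r + 4)*(r + 2)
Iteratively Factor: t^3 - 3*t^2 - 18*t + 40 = (t - 5)*(t^2 + 2*t - 8) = (t - 5)*(t - 2)*(t + 4)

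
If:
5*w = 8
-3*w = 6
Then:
No Solution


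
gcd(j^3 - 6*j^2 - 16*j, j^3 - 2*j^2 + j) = j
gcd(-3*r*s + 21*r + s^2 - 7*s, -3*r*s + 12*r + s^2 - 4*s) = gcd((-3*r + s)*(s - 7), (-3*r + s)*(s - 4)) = 3*r - s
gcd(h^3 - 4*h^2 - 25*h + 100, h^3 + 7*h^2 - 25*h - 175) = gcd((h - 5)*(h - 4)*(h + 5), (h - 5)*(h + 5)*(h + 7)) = h^2 - 25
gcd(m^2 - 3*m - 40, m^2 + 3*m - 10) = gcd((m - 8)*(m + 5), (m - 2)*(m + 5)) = m + 5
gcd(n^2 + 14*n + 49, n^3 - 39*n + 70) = n + 7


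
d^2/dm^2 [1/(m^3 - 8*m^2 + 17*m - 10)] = 2*((8 - 3*m)*(m^3 - 8*m^2 + 17*m - 10) + (3*m^2 - 16*m + 17)^2)/(m^3 - 8*m^2 + 17*m - 10)^3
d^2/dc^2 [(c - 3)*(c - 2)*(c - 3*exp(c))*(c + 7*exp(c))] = 4*c^3*exp(c) - 84*c^2*exp(2*c) + 4*c^2*exp(c) + 12*c^2 + 252*c*exp(2*c) - 32*c*exp(c) - 30*c - 126*exp(2*c) + 8*exp(c) + 12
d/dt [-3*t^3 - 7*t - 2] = -9*t^2 - 7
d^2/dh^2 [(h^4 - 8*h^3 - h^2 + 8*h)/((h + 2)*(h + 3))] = 2*(h^6 + 15*h^5 + 93*h^4 + 101*h^3 - 486*h^2 - 1008*h - 276)/(h^6 + 15*h^5 + 93*h^4 + 305*h^3 + 558*h^2 + 540*h + 216)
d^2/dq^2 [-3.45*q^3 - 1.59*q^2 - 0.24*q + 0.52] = -20.7*q - 3.18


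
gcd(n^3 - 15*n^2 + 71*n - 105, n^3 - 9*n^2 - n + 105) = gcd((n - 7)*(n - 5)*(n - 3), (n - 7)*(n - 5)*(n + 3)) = n^2 - 12*n + 35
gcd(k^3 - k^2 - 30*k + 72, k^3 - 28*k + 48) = k^2 + 2*k - 24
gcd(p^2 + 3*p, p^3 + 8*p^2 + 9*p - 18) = p + 3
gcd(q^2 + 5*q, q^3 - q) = q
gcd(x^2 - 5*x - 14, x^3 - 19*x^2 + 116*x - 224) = x - 7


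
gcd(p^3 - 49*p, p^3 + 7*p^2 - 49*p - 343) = p^2 - 49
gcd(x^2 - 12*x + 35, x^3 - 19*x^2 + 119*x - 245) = x^2 - 12*x + 35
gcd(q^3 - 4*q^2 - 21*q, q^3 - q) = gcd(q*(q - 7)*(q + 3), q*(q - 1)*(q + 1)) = q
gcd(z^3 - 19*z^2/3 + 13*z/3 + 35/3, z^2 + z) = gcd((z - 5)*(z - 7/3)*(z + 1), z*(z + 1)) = z + 1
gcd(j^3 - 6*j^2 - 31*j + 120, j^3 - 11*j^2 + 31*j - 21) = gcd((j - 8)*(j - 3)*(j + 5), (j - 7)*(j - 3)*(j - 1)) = j - 3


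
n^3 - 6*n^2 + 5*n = n*(n - 5)*(n - 1)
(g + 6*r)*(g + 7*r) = g^2 + 13*g*r + 42*r^2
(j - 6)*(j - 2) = j^2 - 8*j + 12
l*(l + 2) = l^2 + 2*l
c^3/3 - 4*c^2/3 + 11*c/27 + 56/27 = (c/3 + 1/3)*(c - 8/3)*(c - 7/3)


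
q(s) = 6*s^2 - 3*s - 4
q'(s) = 12*s - 3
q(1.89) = 11.76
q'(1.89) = 19.68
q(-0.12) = -3.55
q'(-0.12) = -4.44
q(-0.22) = -3.05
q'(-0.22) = -5.64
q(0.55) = -3.84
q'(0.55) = 3.60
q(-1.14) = 7.22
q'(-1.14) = -16.68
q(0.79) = -2.63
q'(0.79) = 6.48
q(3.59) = 62.56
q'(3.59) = 40.08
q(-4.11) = 109.68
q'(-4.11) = -52.32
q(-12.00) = 896.00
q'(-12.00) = -147.00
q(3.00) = 41.00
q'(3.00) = 33.00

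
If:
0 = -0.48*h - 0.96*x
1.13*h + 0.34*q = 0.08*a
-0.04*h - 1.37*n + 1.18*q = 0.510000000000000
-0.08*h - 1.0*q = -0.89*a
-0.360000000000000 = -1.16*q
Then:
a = 0.34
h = -0.07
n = -0.10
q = 0.31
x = 0.03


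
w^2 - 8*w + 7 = (w - 7)*(w - 1)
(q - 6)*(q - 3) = q^2 - 9*q + 18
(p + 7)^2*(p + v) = p^3 + p^2*v + 14*p^2 + 14*p*v + 49*p + 49*v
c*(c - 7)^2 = c^3 - 14*c^2 + 49*c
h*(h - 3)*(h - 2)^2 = h^4 - 7*h^3 + 16*h^2 - 12*h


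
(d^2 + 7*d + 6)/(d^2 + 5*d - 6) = (d + 1)/(d - 1)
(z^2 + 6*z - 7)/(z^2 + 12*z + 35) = (z - 1)/(z + 5)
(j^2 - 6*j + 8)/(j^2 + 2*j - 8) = (j - 4)/(j + 4)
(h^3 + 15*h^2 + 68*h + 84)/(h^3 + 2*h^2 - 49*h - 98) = (h + 6)/(h - 7)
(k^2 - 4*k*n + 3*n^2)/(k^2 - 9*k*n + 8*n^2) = (k - 3*n)/(k - 8*n)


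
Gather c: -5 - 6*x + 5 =-6*x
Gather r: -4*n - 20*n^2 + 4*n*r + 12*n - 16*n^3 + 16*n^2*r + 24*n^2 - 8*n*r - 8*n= -16*n^3 + 4*n^2 + r*(16*n^2 - 4*n)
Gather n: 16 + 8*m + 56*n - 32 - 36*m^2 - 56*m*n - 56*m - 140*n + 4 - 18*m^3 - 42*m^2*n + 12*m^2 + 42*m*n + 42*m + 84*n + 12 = -18*m^3 - 24*m^2 - 6*m + n*(-42*m^2 - 14*m)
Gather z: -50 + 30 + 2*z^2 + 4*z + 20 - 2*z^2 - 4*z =0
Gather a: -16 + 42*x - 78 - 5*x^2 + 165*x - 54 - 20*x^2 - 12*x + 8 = -25*x^2 + 195*x - 140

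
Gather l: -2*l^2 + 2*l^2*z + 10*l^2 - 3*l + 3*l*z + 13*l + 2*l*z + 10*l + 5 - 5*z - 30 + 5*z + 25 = l^2*(2*z + 8) + l*(5*z + 20)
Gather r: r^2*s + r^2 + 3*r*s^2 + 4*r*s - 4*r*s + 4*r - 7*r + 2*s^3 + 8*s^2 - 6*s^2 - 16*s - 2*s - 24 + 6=r^2*(s + 1) + r*(3*s^2 - 3) + 2*s^3 + 2*s^2 - 18*s - 18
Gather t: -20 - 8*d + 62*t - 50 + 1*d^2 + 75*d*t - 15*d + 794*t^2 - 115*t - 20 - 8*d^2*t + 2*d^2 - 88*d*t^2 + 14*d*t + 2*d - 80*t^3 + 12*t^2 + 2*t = 3*d^2 - 21*d - 80*t^3 + t^2*(806 - 88*d) + t*(-8*d^2 + 89*d - 51) - 90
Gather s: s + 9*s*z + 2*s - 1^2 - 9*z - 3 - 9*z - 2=s*(9*z + 3) - 18*z - 6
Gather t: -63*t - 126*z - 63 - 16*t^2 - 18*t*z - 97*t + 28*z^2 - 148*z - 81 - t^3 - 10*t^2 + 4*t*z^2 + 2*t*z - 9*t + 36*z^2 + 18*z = -t^3 - 26*t^2 + t*(4*z^2 - 16*z - 169) + 64*z^2 - 256*z - 144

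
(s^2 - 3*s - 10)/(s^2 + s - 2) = (s - 5)/(s - 1)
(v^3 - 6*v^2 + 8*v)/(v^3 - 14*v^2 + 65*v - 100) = v*(v - 2)/(v^2 - 10*v + 25)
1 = 1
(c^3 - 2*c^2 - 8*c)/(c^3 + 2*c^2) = (c - 4)/c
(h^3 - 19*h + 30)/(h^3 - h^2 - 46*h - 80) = (h^2 - 5*h + 6)/(h^2 - 6*h - 16)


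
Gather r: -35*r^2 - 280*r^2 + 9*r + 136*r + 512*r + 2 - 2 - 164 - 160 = -315*r^2 + 657*r - 324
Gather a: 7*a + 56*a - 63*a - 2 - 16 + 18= 0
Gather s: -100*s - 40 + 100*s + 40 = 0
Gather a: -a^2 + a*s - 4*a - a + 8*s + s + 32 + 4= -a^2 + a*(s - 5) + 9*s + 36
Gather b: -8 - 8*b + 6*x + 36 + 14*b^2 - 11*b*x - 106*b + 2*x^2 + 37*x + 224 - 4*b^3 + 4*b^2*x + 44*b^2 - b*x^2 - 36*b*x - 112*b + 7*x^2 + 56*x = -4*b^3 + b^2*(4*x + 58) + b*(-x^2 - 47*x - 226) + 9*x^2 + 99*x + 252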